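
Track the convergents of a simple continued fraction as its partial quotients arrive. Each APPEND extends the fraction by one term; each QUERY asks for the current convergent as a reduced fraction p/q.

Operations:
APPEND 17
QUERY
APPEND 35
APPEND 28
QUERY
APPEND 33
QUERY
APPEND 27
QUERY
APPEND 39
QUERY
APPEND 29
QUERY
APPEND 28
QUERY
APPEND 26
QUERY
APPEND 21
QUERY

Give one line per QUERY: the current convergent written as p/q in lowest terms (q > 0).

17/1
16705/981
551861/32408
14916952/875997
582312989/34196291
16901993633/992568436
473838134713/27826112499
12336693496171/724471493410
259544401554304/15241727474109

APPEND 17: p_0 = 17·1 + 0 = 17, q_0 = 17·0 + 1 = 1 → 17/1
APPEND 35: p_1 = 35·17 + 1 = 596, q_1 = 35·1 + 0 = 35 → 596/35
APPEND 28: p_2 = 28·596 + 17 = 16705, q_2 = 28·35 + 1 = 981 → 16705/981
APPEND 33: p_3 = 33·16705 + 596 = 551861, q_3 = 33·981 + 35 = 32408 → 551861/32408
APPEND 27: p_4 = 27·551861 + 16705 = 14916952, q_4 = 27·32408 + 981 = 875997 → 14916952/875997
APPEND 39: p_5 = 39·14916952 + 551861 = 582312989, q_5 = 39·875997 + 32408 = 34196291 → 582312989/34196291
APPEND 29: p_6 = 29·582312989 + 14916952 = 16901993633, q_6 = 29·34196291 + 875997 = 992568436 → 16901993633/992568436
APPEND 28: p_7 = 28·16901993633 + 582312989 = 473838134713, q_7 = 28·992568436 + 34196291 = 27826112499 → 473838134713/27826112499
APPEND 26: p_8 = 26·473838134713 + 16901993633 = 12336693496171, q_8 = 26·27826112499 + 992568436 = 724471493410 → 12336693496171/724471493410
APPEND 21: p_9 = 21·12336693496171 + 473838134713 = 259544401554304, q_9 = 21·724471493410 + 27826112499 = 15241727474109 → 259544401554304/15241727474109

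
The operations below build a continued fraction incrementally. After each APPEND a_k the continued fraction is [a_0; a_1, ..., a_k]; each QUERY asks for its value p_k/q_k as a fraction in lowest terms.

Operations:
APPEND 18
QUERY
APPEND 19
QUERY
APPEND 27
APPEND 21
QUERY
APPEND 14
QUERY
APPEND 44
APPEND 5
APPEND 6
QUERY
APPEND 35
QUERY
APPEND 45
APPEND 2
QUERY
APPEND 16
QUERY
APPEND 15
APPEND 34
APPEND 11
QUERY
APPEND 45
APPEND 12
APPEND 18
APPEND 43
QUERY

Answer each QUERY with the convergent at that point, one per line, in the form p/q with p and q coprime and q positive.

APPEND 18: p_0 = 18·1 + 0 = 18, q_0 = 18·0 + 1 = 1 → 18/1
APPEND 19: p_1 = 19·18 + 1 = 343, q_1 = 19·1 + 0 = 19 → 343/19
APPEND 27: p_2 = 27·343 + 18 = 9279, q_2 = 27·19 + 1 = 514 → 9279/514
APPEND 21: p_3 = 21·9279 + 343 = 195202, q_3 = 21·514 + 19 = 10813 → 195202/10813
APPEND 14: p_4 = 14·195202 + 9279 = 2742107, q_4 = 14·10813 + 514 = 151896 → 2742107/151896
APPEND 44: p_5 = 44·2742107 + 195202 = 120847910, q_5 = 44·151896 + 10813 = 6694237 → 120847910/6694237
APPEND 5: p_6 = 5·120847910 + 2742107 = 606981657, q_6 = 5·6694237 + 151896 = 33623081 → 606981657/33623081
APPEND 6: p_7 = 6·606981657 + 120847910 = 3762737852, q_7 = 6·33623081 + 6694237 = 208432723 → 3762737852/208432723
APPEND 35: p_8 = 35·3762737852 + 606981657 = 132302806477, q_8 = 35·208432723 + 33623081 = 7328768386 → 132302806477/7328768386
APPEND 45: p_9 = 45·132302806477 + 3762737852 = 5957389029317, q_9 = 45·7328768386 + 208432723 = 330003010093 → 5957389029317/330003010093
APPEND 2: p_10 = 2·5957389029317 + 132302806477 = 12047080865111, q_10 = 2·330003010093 + 7328768386 = 667334788572 → 12047080865111/667334788572
APPEND 16: p_11 = 16·12047080865111 + 5957389029317 = 198710682871093, q_11 = 16·667334788572 + 330003010093 = 11007359627245 → 198710682871093/11007359627245
APPEND 15: p_12 = 15·198710682871093 + 12047080865111 = 2992707323931506, q_12 = 15·11007359627245 + 667334788572 = 165777729197247 → 2992707323931506/165777729197247
APPEND 34: p_13 = 34·2992707323931506 + 198710682871093 = 101950759696542297, q_13 = 34·165777729197247 + 11007359627245 = 5647450152333643 → 101950759696542297/5647450152333643
APPEND 11: p_14 = 11·101950759696542297 + 2992707323931506 = 1124451063985896773, q_14 = 11·5647450152333643 + 165777729197247 = 62287729404867320 → 1124451063985896773/62287729404867320
APPEND 45: p_15 = 45·1124451063985896773 + 101950759696542297 = 50702248639061897082, q_15 = 45·62287729404867320 + 5647450152333643 = 2808595273371363043 → 50702248639061897082/2808595273371363043
APPEND 12: p_16 = 12·50702248639061897082 + 1124451063985896773 = 609551434732728661757, q_16 = 12·2808595273371363043 + 62287729404867320 = 33765431009861223836 → 609551434732728661757/33765431009861223836
APPEND 18: p_17 = 18·609551434732728661757 + 50702248639061897082 = 11022628073828177808708, q_17 = 18·33765431009861223836 + 2808595273371363043 = 610586353450873392091 → 11022628073828177808708/610586353450873392091
APPEND 43: p_18 = 43·11022628073828177808708 + 609551434732728661757 = 474582558609344374436201, q_18 = 43·610586353450873392091 + 33765431009861223836 = 26288978629397417083749 → 474582558609344374436201/26288978629397417083749

18/1
343/19
195202/10813
2742107/151896
3762737852/208432723
132302806477/7328768386
12047080865111/667334788572
198710682871093/11007359627245
1124451063985896773/62287729404867320
474582558609344374436201/26288978629397417083749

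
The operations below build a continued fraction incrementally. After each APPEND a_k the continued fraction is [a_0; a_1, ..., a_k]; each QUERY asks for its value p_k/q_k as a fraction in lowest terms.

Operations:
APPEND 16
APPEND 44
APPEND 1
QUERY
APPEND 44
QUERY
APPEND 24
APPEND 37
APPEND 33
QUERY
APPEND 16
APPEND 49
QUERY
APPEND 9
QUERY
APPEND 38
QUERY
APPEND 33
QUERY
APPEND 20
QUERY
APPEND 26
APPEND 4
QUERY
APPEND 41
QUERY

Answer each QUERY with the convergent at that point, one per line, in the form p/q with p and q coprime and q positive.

721/45
32429/2024
953028931/59481654
749541657677/46781347439
6761152238047/421985634416
257673326703463/16082235455247
8509980933452326/531135755657567
170457291995749983/10638797348606587
17932055583287557519/1119198264626321903
739654678487612810163/46164268716498626852

APPEND 16: p_0 = 16·1 + 0 = 16, q_0 = 16·0 + 1 = 1 → 16/1
APPEND 44: p_1 = 44·16 + 1 = 705, q_1 = 44·1 + 0 = 44 → 705/44
APPEND 1: p_2 = 1·705 + 16 = 721, q_2 = 1·44 + 1 = 45 → 721/45
APPEND 44: p_3 = 44·721 + 705 = 32429, q_3 = 44·45 + 44 = 2024 → 32429/2024
APPEND 24: p_4 = 24·32429 + 721 = 779017, q_4 = 24·2024 + 45 = 48621 → 779017/48621
APPEND 37: p_5 = 37·779017 + 32429 = 28856058, q_5 = 37·48621 + 2024 = 1801001 → 28856058/1801001
APPEND 33: p_6 = 33·28856058 + 779017 = 953028931, q_6 = 33·1801001 + 48621 = 59481654 → 953028931/59481654
APPEND 16: p_7 = 16·953028931 + 28856058 = 15277318954, q_7 = 16·59481654 + 1801001 = 953507465 → 15277318954/953507465
APPEND 49: p_8 = 49·15277318954 + 953028931 = 749541657677, q_8 = 49·953507465 + 59481654 = 46781347439 → 749541657677/46781347439
APPEND 9: p_9 = 9·749541657677 + 15277318954 = 6761152238047, q_9 = 9·46781347439 + 953507465 = 421985634416 → 6761152238047/421985634416
APPEND 38: p_10 = 38·6761152238047 + 749541657677 = 257673326703463, q_10 = 38·421985634416 + 46781347439 = 16082235455247 → 257673326703463/16082235455247
APPEND 33: p_11 = 33·257673326703463 + 6761152238047 = 8509980933452326, q_11 = 33·16082235455247 + 421985634416 = 531135755657567 → 8509980933452326/531135755657567
APPEND 20: p_12 = 20·8509980933452326 + 257673326703463 = 170457291995749983, q_12 = 20·531135755657567 + 16082235455247 = 10638797348606587 → 170457291995749983/10638797348606587
APPEND 26: p_13 = 26·170457291995749983 + 8509980933452326 = 4440399572822951884, q_13 = 26·10638797348606587 + 531135755657567 = 277139866819428829 → 4440399572822951884/277139866819428829
APPEND 4: p_14 = 4·4440399572822951884 + 170457291995749983 = 17932055583287557519, q_14 = 4·277139866819428829 + 10638797348606587 = 1119198264626321903 → 17932055583287557519/1119198264626321903
APPEND 41: p_15 = 41·17932055583287557519 + 4440399572822951884 = 739654678487612810163, q_15 = 41·1119198264626321903 + 277139866819428829 = 46164268716498626852 → 739654678487612810163/46164268716498626852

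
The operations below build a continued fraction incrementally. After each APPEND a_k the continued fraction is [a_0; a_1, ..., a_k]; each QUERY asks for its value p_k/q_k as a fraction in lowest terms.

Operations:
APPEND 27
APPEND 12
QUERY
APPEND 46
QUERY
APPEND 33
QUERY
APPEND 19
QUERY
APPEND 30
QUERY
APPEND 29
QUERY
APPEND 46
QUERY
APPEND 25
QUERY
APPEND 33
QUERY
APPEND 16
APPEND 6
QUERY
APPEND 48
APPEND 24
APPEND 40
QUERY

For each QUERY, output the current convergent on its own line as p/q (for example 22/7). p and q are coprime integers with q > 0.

325/12
14977/553
494566/18261
9411731/347512
282846496/10443621
8211960115/303212521
378033011786/13958219587
9459037254765/349258702196
312526262419031/11539495392055
30371801678174597/1121426605242511
1407019833823721644117/51951790429597295884

APPEND 27: p_0 = 27·1 + 0 = 27, q_0 = 27·0 + 1 = 1 → 27/1
APPEND 12: p_1 = 12·27 + 1 = 325, q_1 = 12·1 + 0 = 12 → 325/12
APPEND 46: p_2 = 46·325 + 27 = 14977, q_2 = 46·12 + 1 = 553 → 14977/553
APPEND 33: p_3 = 33·14977 + 325 = 494566, q_3 = 33·553 + 12 = 18261 → 494566/18261
APPEND 19: p_4 = 19·494566 + 14977 = 9411731, q_4 = 19·18261 + 553 = 347512 → 9411731/347512
APPEND 30: p_5 = 30·9411731 + 494566 = 282846496, q_5 = 30·347512 + 18261 = 10443621 → 282846496/10443621
APPEND 29: p_6 = 29·282846496 + 9411731 = 8211960115, q_6 = 29·10443621 + 347512 = 303212521 → 8211960115/303212521
APPEND 46: p_7 = 46·8211960115 + 282846496 = 378033011786, q_7 = 46·303212521 + 10443621 = 13958219587 → 378033011786/13958219587
APPEND 25: p_8 = 25·378033011786 + 8211960115 = 9459037254765, q_8 = 25·13958219587 + 303212521 = 349258702196 → 9459037254765/349258702196
APPEND 33: p_9 = 33·9459037254765 + 378033011786 = 312526262419031, q_9 = 33·349258702196 + 13958219587 = 11539495392055 → 312526262419031/11539495392055
APPEND 16: p_10 = 16·312526262419031 + 9459037254765 = 5009879235959261, q_10 = 16·11539495392055 + 349258702196 = 184981184975076 → 5009879235959261/184981184975076
APPEND 6: p_11 = 6·5009879235959261 + 312526262419031 = 30371801678174597, q_11 = 6·184981184975076 + 11539495392055 = 1121426605242511 → 30371801678174597/1121426605242511
APPEND 48: p_12 = 48·30371801678174597 + 5009879235959261 = 1462856359788339917, q_12 = 48·1121426605242511 + 184981184975076 = 54013458236615604 → 1462856359788339917/54013458236615604
APPEND 24: p_13 = 24·1462856359788339917 + 30371801678174597 = 35138924436598332605, q_13 = 24·54013458236615604 + 1121426605242511 = 1297444424284017007 → 35138924436598332605/1297444424284017007
APPEND 40: p_14 = 40·35138924436598332605 + 1462856359788339917 = 1407019833823721644117, q_14 = 40·1297444424284017007 + 54013458236615604 = 51951790429597295884 → 1407019833823721644117/51951790429597295884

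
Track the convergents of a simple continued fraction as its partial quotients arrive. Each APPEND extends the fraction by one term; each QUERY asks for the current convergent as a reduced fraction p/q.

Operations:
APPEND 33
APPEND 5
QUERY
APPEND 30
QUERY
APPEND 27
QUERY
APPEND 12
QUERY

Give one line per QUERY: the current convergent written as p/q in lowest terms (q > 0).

166/5
5013/151
135517/4082
1631217/49135

APPEND 33: p_0 = 33·1 + 0 = 33, q_0 = 33·0 + 1 = 1 → 33/1
APPEND 5: p_1 = 5·33 + 1 = 166, q_1 = 5·1 + 0 = 5 → 166/5
APPEND 30: p_2 = 30·166 + 33 = 5013, q_2 = 30·5 + 1 = 151 → 5013/151
APPEND 27: p_3 = 27·5013 + 166 = 135517, q_3 = 27·151 + 5 = 4082 → 135517/4082
APPEND 12: p_4 = 12·135517 + 5013 = 1631217, q_4 = 12·4082 + 151 = 49135 → 1631217/49135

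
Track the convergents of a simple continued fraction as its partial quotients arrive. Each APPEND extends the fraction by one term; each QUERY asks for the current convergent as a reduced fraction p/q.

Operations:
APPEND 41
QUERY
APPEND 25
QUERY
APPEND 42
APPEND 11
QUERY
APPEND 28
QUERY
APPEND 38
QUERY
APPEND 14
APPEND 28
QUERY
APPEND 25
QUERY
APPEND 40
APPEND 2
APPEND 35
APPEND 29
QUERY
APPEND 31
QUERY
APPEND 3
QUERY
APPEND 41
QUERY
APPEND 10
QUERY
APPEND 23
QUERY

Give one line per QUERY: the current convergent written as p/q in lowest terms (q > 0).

41/1
1026/25
475489/11586
13356825/325459
508034839/12379028
200031682827/4874070856
5007917915246/122025403251
418353062833076623/10193797513749672
12983356914081188280/316358892019617233
39368423805076641463/959270473572601371
1627088732922223488263/39646448308496273444
16310255753027311524093/397423753558535335811
376762971052550388542402/9180392780154808997097

APPEND 41: p_0 = 41·1 + 0 = 41, q_0 = 41·0 + 1 = 1 → 41/1
APPEND 25: p_1 = 25·41 + 1 = 1026, q_1 = 25·1 + 0 = 25 → 1026/25
APPEND 42: p_2 = 42·1026 + 41 = 43133, q_2 = 42·25 + 1 = 1051 → 43133/1051
APPEND 11: p_3 = 11·43133 + 1026 = 475489, q_3 = 11·1051 + 25 = 11586 → 475489/11586
APPEND 28: p_4 = 28·475489 + 43133 = 13356825, q_4 = 28·11586 + 1051 = 325459 → 13356825/325459
APPEND 38: p_5 = 38·13356825 + 475489 = 508034839, q_5 = 38·325459 + 11586 = 12379028 → 508034839/12379028
APPEND 14: p_6 = 14·508034839 + 13356825 = 7125844571, q_6 = 14·12379028 + 325459 = 173631851 → 7125844571/173631851
APPEND 28: p_7 = 28·7125844571 + 508034839 = 200031682827, q_7 = 28·173631851 + 12379028 = 4874070856 → 200031682827/4874070856
APPEND 25: p_8 = 25·200031682827 + 7125844571 = 5007917915246, q_8 = 25·4874070856 + 173631851 = 122025403251 → 5007917915246/122025403251
APPEND 40: p_9 = 40·5007917915246 + 200031682827 = 200516748292667, q_9 = 40·122025403251 + 4874070856 = 4885890200896 → 200516748292667/4885890200896
APPEND 2: p_10 = 2·200516748292667 + 5007917915246 = 406041414500580, q_10 = 2·4885890200896 + 122025403251 = 9893805805043 → 406041414500580/9893805805043
APPEND 35: p_11 = 35·406041414500580 + 200516748292667 = 14411966255812967, q_11 = 35·9893805805043 + 4885890200896 = 351169093377401 → 14411966255812967/351169093377401
APPEND 29: p_12 = 29·14411966255812967 + 406041414500580 = 418353062833076623, q_12 = 29·351169093377401 + 9893805805043 = 10193797513749672 → 418353062833076623/10193797513749672
APPEND 31: p_13 = 31·418353062833076623 + 14411966255812967 = 12983356914081188280, q_13 = 31·10193797513749672 + 351169093377401 = 316358892019617233 → 12983356914081188280/316358892019617233
APPEND 3: p_14 = 3·12983356914081188280 + 418353062833076623 = 39368423805076641463, q_14 = 3·316358892019617233 + 10193797513749672 = 959270473572601371 → 39368423805076641463/959270473572601371
APPEND 41: p_15 = 41·39368423805076641463 + 12983356914081188280 = 1627088732922223488263, q_15 = 41·959270473572601371 + 316358892019617233 = 39646448308496273444 → 1627088732922223488263/39646448308496273444
APPEND 10: p_16 = 10·1627088732922223488263 + 39368423805076641463 = 16310255753027311524093, q_16 = 10·39646448308496273444 + 959270473572601371 = 397423753558535335811 → 16310255753027311524093/397423753558535335811
APPEND 23: p_17 = 23·16310255753027311524093 + 1627088732922223488263 = 376762971052550388542402, q_17 = 23·397423753558535335811 + 39646448308496273444 = 9180392780154808997097 → 376762971052550388542402/9180392780154808997097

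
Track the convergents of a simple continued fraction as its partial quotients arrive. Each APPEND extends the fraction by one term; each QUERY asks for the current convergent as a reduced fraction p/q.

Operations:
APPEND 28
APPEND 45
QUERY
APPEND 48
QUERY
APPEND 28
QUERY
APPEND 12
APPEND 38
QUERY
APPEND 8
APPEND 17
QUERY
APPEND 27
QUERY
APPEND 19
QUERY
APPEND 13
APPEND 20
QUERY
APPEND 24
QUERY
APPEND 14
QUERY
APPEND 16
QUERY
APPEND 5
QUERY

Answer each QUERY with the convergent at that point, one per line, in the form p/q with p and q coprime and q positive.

APPEND 28: p_0 = 28·1 + 0 = 28, q_0 = 28·0 + 1 = 1 → 28/1
APPEND 45: p_1 = 45·28 + 1 = 1261, q_1 = 45·1 + 0 = 45 → 1261/45
APPEND 48: p_2 = 48·1261 + 28 = 60556, q_2 = 48·45 + 1 = 2161 → 60556/2161
APPEND 28: p_3 = 28·60556 + 1261 = 1696829, q_3 = 28·2161 + 45 = 60553 → 1696829/60553
APPEND 12: p_4 = 12·1696829 + 60556 = 20422504, q_4 = 12·60553 + 2161 = 728797 → 20422504/728797
APPEND 38: p_5 = 38·20422504 + 1696829 = 777751981, q_5 = 38·728797 + 60553 = 27754839 → 777751981/27754839
APPEND 8: p_6 = 8·777751981 + 20422504 = 6242438352, q_6 = 8·27754839 + 728797 = 222767509 → 6242438352/222767509
APPEND 17: p_7 = 17·6242438352 + 777751981 = 106899203965, q_7 = 17·222767509 + 27754839 = 3814802492 → 106899203965/3814802492
APPEND 27: p_8 = 27·106899203965 + 6242438352 = 2892520945407, q_8 = 27·3814802492 + 222767509 = 103222434793 → 2892520945407/103222434793
APPEND 19: p_9 = 19·2892520945407 + 106899203965 = 55064797166698, q_9 = 19·103222434793 + 3814802492 = 1965041063559 → 55064797166698/1965041063559
APPEND 13: p_10 = 13·55064797166698 + 2892520945407 = 718734884112481, q_10 = 13·1965041063559 + 103222434793 = 25648756261060 → 718734884112481/25648756261060
APPEND 20: p_11 = 20·718734884112481 + 55064797166698 = 14429762479416318, q_11 = 20·25648756261060 + 1965041063559 = 514940166284759 → 14429762479416318/514940166284759
APPEND 24: p_12 = 24·14429762479416318 + 718734884112481 = 347033034390104113, q_12 = 24·514940166284759 + 25648756261060 = 12384212747095276 → 347033034390104113/12384212747095276
APPEND 14: p_13 = 14·347033034390104113 + 14429762479416318 = 4872892243940873900, q_13 = 14·12384212747095276 + 514940166284759 = 173893918625618623 → 4872892243940873900/173893918625618623
APPEND 16: p_14 = 16·4872892243940873900 + 347033034390104113 = 78313308937444086513, q_14 = 16·173893918625618623 + 12384212747095276 = 2794686910756993244 → 78313308937444086513/2794686910756993244
APPEND 5: p_15 = 5·78313308937444086513 + 4872892243940873900 = 396439436931161306465, q_15 = 5·2794686910756993244 + 173893918625618623 = 14147328472410584843 → 396439436931161306465/14147328472410584843

1261/45
60556/2161
1696829/60553
777751981/27754839
106899203965/3814802492
2892520945407/103222434793
55064797166698/1965041063559
14429762479416318/514940166284759
347033034390104113/12384212747095276
4872892243940873900/173893918625618623
78313308937444086513/2794686910756993244
396439436931161306465/14147328472410584843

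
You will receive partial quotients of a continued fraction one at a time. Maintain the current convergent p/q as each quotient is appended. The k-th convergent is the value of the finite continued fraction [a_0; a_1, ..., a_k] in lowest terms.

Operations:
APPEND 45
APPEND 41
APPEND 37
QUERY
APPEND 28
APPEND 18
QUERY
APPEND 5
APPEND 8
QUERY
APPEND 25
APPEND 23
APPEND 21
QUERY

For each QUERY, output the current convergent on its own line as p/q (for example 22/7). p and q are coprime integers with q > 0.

APPEND 45: p_0 = 45·1 + 0 = 45, q_0 = 45·0 + 1 = 1 → 45/1
APPEND 41: p_1 = 41·45 + 1 = 1846, q_1 = 41·1 + 0 = 41 → 1846/41
APPEND 37: p_2 = 37·1846 + 45 = 68347, q_2 = 37·41 + 1 = 1518 → 68347/1518
APPEND 28: p_3 = 28·68347 + 1846 = 1915562, q_3 = 28·1518 + 41 = 42545 → 1915562/42545
APPEND 18: p_4 = 18·1915562 + 68347 = 34548463, q_4 = 18·42545 + 1518 = 767328 → 34548463/767328
APPEND 5: p_5 = 5·34548463 + 1915562 = 174657877, q_5 = 5·767328 + 42545 = 3879185 → 174657877/3879185
APPEND 8: p_6 = 8·174657877 + 34548463 = 1431811479, q_6 = 8·3879185 + 767328 = 31800808 → 1431811479/31800808
APPEND 25: p_7 = 25·1431811479 + 174657877 = 35969944852, q_7 = 25·31800808 + 3879185 = 798899385 → 35969944852/798899385
APPEND 23: p_8 = 23·35969944852 + 1431811479 = 828740543075, q_8 = 23·798899385 + 31800808 = 18406486663 → 828740543075/18406486663
APPEND 21: p_9 = 21·828740543075 + 35969944852 = 17439521349427, q_9 = 21·18406486663 + 798899385 = 387335119308 → 17439521349427/387335119308

68347/1518
34548463/767328
1431811479/31800808
17439521349427/387335119308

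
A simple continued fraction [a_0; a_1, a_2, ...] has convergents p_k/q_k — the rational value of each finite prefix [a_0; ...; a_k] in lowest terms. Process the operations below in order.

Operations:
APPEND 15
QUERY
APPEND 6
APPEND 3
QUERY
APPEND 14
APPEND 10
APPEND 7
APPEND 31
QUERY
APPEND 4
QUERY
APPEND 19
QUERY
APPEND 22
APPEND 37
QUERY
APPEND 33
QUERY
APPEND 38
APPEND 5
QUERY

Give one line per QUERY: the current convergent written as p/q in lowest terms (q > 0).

APPEND 15: p_0 = 15·1 + 0 = 15, q_0 = 15·0 + 1 = 1 → 15/1
APPEND 6: p_1 = 6·15 + 1 = 91, q_1 = 6·1 + 0 = 6 → 91/6
APPEND 3: p_2 = 3·91 + 15 = 288, q_2 = 3·6 + 1 = 19 → 288/19
APPEND 14: p_3 = 14·288 + 91 = 4123, q_3 = 14·19 + 6 = 272 → 4123/272
APPEND 10: p_4 = 10·4123 + 288 = 41518, q_4 = 10·272 + 19 = 2739 → 41518/2739
APPEND 7: p_5 = 7·41518 + 4123 = 294749, q_5 = 7·2739 + 272 = 19445 → 294749/19445
APPEND 31: p_6 = 31·294749 + 41518 = 9178737, q_6 = 31·19445 + 2739 = 605534 → 9178737/605534
APPEND 4: p_7 = 4·9178737 + 294749 = 37009697, q_7 = 4·605534 + 19445 = 2441581 → 37009697/2441581
APPEND 19: p_8 = 19·37009697 + 9178737 = 712362980, q_8 = 19·2441581 + 605534 = 46995573 → 712362980/46995573
APPEND 22: p_9 = 22·712362980 + 37009697 = 15708995257, q_9 = 22·46995573 + 2441581 = 1036344187 → 15708995257/1036344187
APPEND 37: p_10 = 37·15708995257 + 712362980 = 581945187489, q_10 = 37·1036344187 + 46995573 = 38391730492 → 581945187489/38391730492
APPEND 33: p_11 = 33·581945187489 + 15708995257 = 19219900182394, q_11 = 33·38391730492 + 1036344187 = 1267963450423 → 19219900182394/1267963450423
APPEND 38: p_12 = 38·19219900182394 + 581945187489 = 730938152118461, q_12 = 38·1267963450423 + 38391730492 = 48221002846566 → 730938152118461/48221002846566
APPEND 5: p_13 = 5·730938152118461 + 19219900182394 = 3673910660774699, q_13 = 5·48221002846566 + 1267963450423 = 242372977683253 → 3673910660774699/242372977683253

15/1
288/19
9178737/605534
37009697/2441581
712362980/46995573
581945187489/38391730492
19219900182394/1267963450423
3673910660774699/242372977683253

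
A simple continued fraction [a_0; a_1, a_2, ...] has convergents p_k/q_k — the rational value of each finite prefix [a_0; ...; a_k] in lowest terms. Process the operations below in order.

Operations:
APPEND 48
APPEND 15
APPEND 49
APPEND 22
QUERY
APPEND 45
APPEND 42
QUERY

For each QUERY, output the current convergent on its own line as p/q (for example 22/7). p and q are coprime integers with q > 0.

APPEND 48: p_0 = 48·1 + 0 = 48, q_0 = 48·0 + 1 = 1 → 48/1
APPEND 15: p_1 = 15·48 + 1 = 721, q_1 = 15·1 + 0 = 15 → 721/15
APPEND 49: p_2 = 49·721 + 48 = 35377, q_2 = 49·15 + 1 = 736 → 35377/736
APPEND 22: p_3 = 22·35377 + 721 = 779015, q_3 = 22·736 + 15 = 16207 → 779015/16207
APPEND 45: p_4 = 45·779015 + 35377 = 35091052, q_4 = 45·16207 + 736 = 730051 → 35091052/730051
APPEND 42: p_5 = 42·35091052 + 779015 = 1474603199, q_5 = 42·730051 + 16207 = 30678349 → 1474603199/30678349

779015/16207
1474603199/30678349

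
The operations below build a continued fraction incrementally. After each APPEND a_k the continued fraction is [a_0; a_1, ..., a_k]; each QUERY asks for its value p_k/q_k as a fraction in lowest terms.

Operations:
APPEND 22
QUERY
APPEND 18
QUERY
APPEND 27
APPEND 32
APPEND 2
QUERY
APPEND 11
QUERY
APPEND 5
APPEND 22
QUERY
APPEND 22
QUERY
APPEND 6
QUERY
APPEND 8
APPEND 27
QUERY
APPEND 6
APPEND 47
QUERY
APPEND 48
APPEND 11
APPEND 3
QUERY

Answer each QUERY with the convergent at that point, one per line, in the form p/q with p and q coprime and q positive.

22/1
397/18
698959/31691
8032658/364203
907002136/41123735
19994909241/906574876
120876457582/5480572991
26770053844801/1213761860699
7622314546863842/345597911041605
12467978933330097572/565301713512006107

APPEND 22: p_0 = 22·1 + 0 = 22, q_0 = 22·0 + 1 = 1 → 22/1
APPEND 18: p_1 = 18·22 + 1 = 397, q_1 = 18·1 + 0 = 18 → 397/18
APPEND 27: p_2 = 27·397 + 22 = 10741, q_2 = 27·18 + 1 = 487 → 10741/487
APPEND 32: p_3 = 32·10741 + 397 = 344109, q_3 = 32·487 + 18 = 15602 → 344109/15602
APPEND 2: p_4 = 2·344109 + 10741 = 698959, q_4 = 2·15602 + 487 = 31691 → 698959/31691
APPEND 11: p_5 = 11·698959 + 344109 = 8032658, q_5 = 11·31691 + 15602 = 364203 → 8032658/364203
APPEND 5: p_6 = 5·8032658 + 698959 = 40862249, q_6 = 5·364203 + 31691 = 1852706 → 40862249/1852706
APPEND 22: p_7 = 22·40862249 + 8032658 = 907002136, q_7 = 22·1852706 + 364203 = 41123735 → 907002136/41123735
APPEND 22: p_8 = 22·907002136 + 40862249 = 19994909241, q_8 = 22·41123735 + 1852706 = 906574876 → 19994909241/906574876
APPEND 6: p_9 = 6·19994909241 + 907002136 = 120876457582, q_9 = 6·906574876 + 41123735 = 5480572991 → 120876457582/5480572991
APPEND 8: p_10 = 8·120876457582 + 19994909241 = 987006569897, q_10 = 8·5480572991 + 906574876 = 44751158804 → 987006569897/44751158804
APPEND 27: p_11 = 27·987006569897 + 120876457582 = 26770053844801, q_11 = 27·44751158804 + 5480572991 = 1213761860699 → 26770053844801/1213761860699
APPEND 6: p_12 = 6·26770053844801 + 987006569897 = 161607329638703, q_12 = 6·1213761860699 + 44751158804 = 7327322322998 → 161607329638703/7327322322998
APPEND 47: p_13 = 47·161607329638703 + 26770053844801 = 7622314546863842, q_13 = 47·7327322322998 + 1213761860699 = 345597911041605 → 7622314546863842/345597911041605
APPEND 48: p_14 = 48·7622314546863842 + 161607329638703 = 366032705579103119, q_14 = 48·345597911041605 + 7327322322998 = 16596027052320038 → 366032705579103119/16596027052320038
APPEND 11: p_15 = 11·366032705579103119 + 7622314546863842 = 4033982075916998151, q_15 = 11·16596027052320038 + 345597911041605 = 182901895486562023 → 4033982075916998151/182901895486562023
APPEND 3: p_16 = 3·4033982075916998151 + 366032705579103119 = 12467978933330097572, q_16 = 3·182901895486562023 + 16596027052320038 = 565301713512006107 → 12467978933330097572/565301713512006107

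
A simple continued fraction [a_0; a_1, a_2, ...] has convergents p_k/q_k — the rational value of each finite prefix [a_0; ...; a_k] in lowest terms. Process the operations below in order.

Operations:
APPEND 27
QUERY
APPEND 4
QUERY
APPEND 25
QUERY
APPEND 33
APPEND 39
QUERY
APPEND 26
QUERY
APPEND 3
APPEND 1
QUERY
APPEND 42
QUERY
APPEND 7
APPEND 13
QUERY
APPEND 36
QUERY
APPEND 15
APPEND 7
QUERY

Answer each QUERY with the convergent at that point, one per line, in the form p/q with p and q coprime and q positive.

APPEND 27: p_0 = 27·1 + 0 = 27, q_0 = 27·0 + 1 = 1 → 27/1
APPEND 4: p_1 = 4·27 + 1 = 109, q_1 = 4·1 + 0 = 4 → 109/4
APPEND 25: p_2 = 25·109 + 27 = 2752, q_2 = 25·4 + 1 = 101 → 2752/101
APPEND 33: p_3 = 33·2752 + 109 = 90925, q_3 = 33·101 + 4 = 3337 → 90925/3337
APPEND 39: p_4 = 39·90925 + 2752 = 3548827, q_4 = 39·3337 + 101 = 130244 → 3548827/130244
APPEND 26: p_5 = 26·3548827 + 90925 = 92360427, q_5 = 26·130244 + 3337 = 3389681 → 92360427/3389681
APPEND 3: p_6 = 3·92360427 + 3548827 = 280630108, q_6 = 3·3389681 + 130244 = 10299287 → 280630108/10299287
APPEND 1: p_7 = 1·280630108 + 92360427 = 372990535, q_7 = 1·10299287 + 3389681 = 13688968 → 372990535/13688968
APPEND 42: p_8 = 42·372990535 + 280630108 = 15946232578, q_8 = 42·13688968 + 10299287 = 585235943 → 15946232578/585235943
APPEND 7: p_9 = 7·15946232578 + 372990535 = 111996618581, q_9 = 7·585235943 + 13688968 = 4110340569 → 111996618581/4110340569
APPEND 13: p_10 = 13·111996618581 + 15946232578 = 1471902274131, q_10 = 13·4110340569 + 585235943 = 54019663340 → 1471902274131/54019663340
APPEND 36: p_11 = 36·1471902274131 + 111996618581 = 53100478487297, q_11 = 36·54019663340 + 4110340569 = 1948818220809 → 53100478487297/1948818220809
APPEND 15: p_12 = 15·53100478487297 + 1471902274131 = 797979079583586, q_12 = 15·1948818220809 + 54019663340 = 29286292975475 → 797979079583586/29286292975475
APPEND 7: p_13 = 7·797979079583586 + 53100478487297 = 5638954035572399, q_13 = 7·29286292975475 + 1948818220809 = 206952869049134 → 5638954035572399/206952869049134

27/1
109/4
2752/101
3548827/130244
92360427/3389681
372990535/13688968
15946232578/585235943
1471902274131/54019663340
53100478487297/1948818220809
5638954035572399/206952869049134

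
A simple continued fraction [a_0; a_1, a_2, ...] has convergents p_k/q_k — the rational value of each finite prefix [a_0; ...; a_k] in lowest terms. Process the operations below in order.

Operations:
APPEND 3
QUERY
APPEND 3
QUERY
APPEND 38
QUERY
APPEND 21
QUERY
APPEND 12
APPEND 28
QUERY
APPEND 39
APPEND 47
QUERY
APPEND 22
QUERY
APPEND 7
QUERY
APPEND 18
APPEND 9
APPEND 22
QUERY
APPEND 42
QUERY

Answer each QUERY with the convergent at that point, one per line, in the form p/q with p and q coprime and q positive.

3/1
10/3
383/115
8053/2418
2724585/818086
5001448783/1501738881
110138229060/33070189867
775969052203/232993067950
2818509971722552/846287984675333
118504893011917813/35582370858148639

APPEND 3: p_0 = 3·1 + 0 = 3, q_0 = 3·0 + 1 = 1 → 3/1
APPEND 3: p_1 = 3·3 + 1 = 10, q_1 = 3·1 + 0 = 3 → 10/3
APPEND 38: p_2 = 38·10 + 3 = 383, q_2 = 38·3 + 1 = 115 → 383/115
APPEND 21: p_3 = 21·383 + 10 = 8053, q_3 = 21·115 + 3 = 2418 → 8053/2418
APPEND 12: p_4 = 12·8053 + 383 = 97019, q_4 = 12·2418 + 115 = 29131 → 97019/29131
APPEND 28: p_5 = 28·97019 + 8053 = 2724585, q_5 = 28·29131 + 2418 = 818086 → 2724585/818086
APPEND 39: p_6 = 39·2724585 + 97019 = 106355834, q_6 = 39·818086 + 29131 = 31934485 → 106355834/31934485
APPEND 47: p_7 = 47·106355834 + 2724585 = 5001448783, q_7 = 47·31934485 + 818086 = 1501738881 → 5001448783/1501738881
APPEND 22: p_8 = 22·5001448783 + 106355834 = 110138229060, q_8 = 22·1501738881 + 31934485 = 33070189867 → 110138229060/33070189867
APPEND 7: p_9 = 7·110138229060 + 5001448783 = 775969052203, q_9 = 7·33070189867 + 1501738881 = 232993067950 → 775969052203/232993067950
APPEND 18: p_10 = 18·775969052203 + 110138229060 = 14077581168714, q_10 = 18·232993067950 + 33070189867 = 4226945412967 → 14077581168714/4226945412967
APPEND 9: p_11 = 9·14077581168714 + 775969052203 = 127474199570629, q_11 = 9·4226945412967 + 232993067950 = 38275501784653 → 127474199570629/38275501784653
APPEND 22: p_12 = 22·127474199570629 + 14077581168714 = 2818509971722552, q_12 = 22·38275501784653 + 4226945412967 = 846287984675333 → 2818509971722552/846287984675333
APPEND 42: p_13 = 42·2818509971722552 + 127474199570629 = 118504893011917813, q_13 = 42·846287984675333 + 38275501784653 = 35582370858148639 → 118504893011917813/35582370858148639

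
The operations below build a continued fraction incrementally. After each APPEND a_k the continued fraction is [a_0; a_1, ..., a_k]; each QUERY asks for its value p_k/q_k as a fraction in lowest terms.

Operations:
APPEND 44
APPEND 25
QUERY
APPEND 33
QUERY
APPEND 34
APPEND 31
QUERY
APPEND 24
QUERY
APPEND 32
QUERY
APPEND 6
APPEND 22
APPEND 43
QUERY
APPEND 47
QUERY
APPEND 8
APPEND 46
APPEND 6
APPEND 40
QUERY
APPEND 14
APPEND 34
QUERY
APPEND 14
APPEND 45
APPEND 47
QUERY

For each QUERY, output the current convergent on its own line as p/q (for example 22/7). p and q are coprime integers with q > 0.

1101/25
36377/826
38411866/872205
923122703/20961029
29578338362/671625133
170210184322191/3864903980888
8003832890844589/181740274387063
716227840185757420727/16263138670462345575
342246956375359763091389/7771283659725624677983
10176064707953900359978694807/231064393450735266393826985

APPEND 44: p_0 = 44·1 + 0 = 44, q_0 = 44·0 + 1 = 1 → 44/1
APPEND 25: p_1 = 25·44 + 1 = 1101, q_1 = 25·1 + 0 = 25 → 1101/25
APPEND 33: p_2 = 33·1101 + 44 = 36377, q_2 = 33·25 + 1 = 826 → 36377/826
APPEND 34: p_3 = 34·36377 + 1101 = 1237919, q_3 = 34·826 + 25 = 28109 → 1237919/28109
APPEND 31: p_4 = 31·1237919 + 36377 = 38411866, q_4 = 31·28109 + 826 = 872205 → 38411866/872205
APPEND 24: p_5 = 24·38411866 + 1237919 = 923122703, q_5 = 24·872205 + 28109 = 20961029 → 923122703/20961029
APPEND 32: p_6 = 32·923122703 + 38411866 = 29578338362, q_6 = 32·20961029 + 872205 = 671625133 → 29578338362/671625133
APPEND 6: p_7 = 6·29578338362 + 923122703 = 178393152875, q_7 = 6·671625133 + 20961029 = 4050711827 → 178393152875/4050711827
APPEND 22: p_8 = 22·178393152875 + 29578338362 = 3954227701612, q_8 = 22·4050711827 + 671625133 = 89787285327 → 3954227701612/89787285327
APPEND 43: p_9 = 43·3954227701612 + 178393152875 = 170210184322191, q_9 = 43·89787285327 + 4050711827 = 3864903980888 → 170210184322191/3864903980888
APPEND 47: p_10 = 47·170210184322191 + 3954227701612 = 8003832890844589, q_10 = 47·3864903980888 + 89787285327 = 181740274387063 → 8003832890844589/181740274387063
APPEND 8: p_11 = 8·8003832890844589 + 170210184322191 = 64200873311078903, q_11 = 8·181740274387063 + 3864903980888 = 1457787099077392 → 64200873311078903/1457787099077392
APPEND 46: p_12 = 46·64200873311078903 + 8003832890844589 = 2961244005200474127, q_12 = 46·1457787099077392 + 181740274387063 = 67239946831947095 → 2961244005200474127/67239946831947095
APPEND 6: p_13 = 6·2961244005200474127 + 64200873311078903 = 17831664904513923665, q_13 = 6·67239946831947095 + 1457787099077392 = 404897468090759962 → 17831664904513923665/404897468090759962
APPEND 40: p_14 = 40·17831664904513923665 + 2961244005200474127 = 716227840185757420727, q_14 = 40·404897468090759962 + 67239946831947095 = 16263138670462345575 → 716227840185757420727/16263138670462345575
APPEND 14: p_15 = 14·716227840185757420727 + 17831664904513923665 = 10045021427505117813843, q_15 = 14·16263138670462345575 + 404897468090759962 = 228088838854563598012 → 10045021427505117813843/228088838854563598012
APPEND 34: p_16 = 34·10045021427505117813843 + 716227840185757420727 = 342246956375359763091389, q_16 = 34·228088838854563598012 + 16263138670462345575 = 7771283659725624677983 → 342246956375359763091389/7771283659725624677983
APPEND 14: p_17 = 14·342246956375359763091389 + 10045021427505117813843 = 4801502410682541801093289, q_17 = 14·7771283659725624677983 + 228088838854563598012 = 109026060075013309089774 → 4801502410682541801093289/109026060075013309089774
APPEND 45: p_18 = 45·4801502410682541801093289 + 342246956375359763091389 = 216409855437089740812289394, q_18 = 45·109026060075013309089774 + 7771283659725624677983 = 4913943987035324533717813 → 216409855437089740812289394/4913943987035324533717813
APPEND 47: p_19 = 47·216409855437089740812289394 + 4801502410682541801093289 = 10176064707953900359978694807, q_19 = 47·4913943987035324533717813 + 109026060075013309089774 = 231064393450735266393826985 → 10176064707953900359978694807/231064393450735266393826985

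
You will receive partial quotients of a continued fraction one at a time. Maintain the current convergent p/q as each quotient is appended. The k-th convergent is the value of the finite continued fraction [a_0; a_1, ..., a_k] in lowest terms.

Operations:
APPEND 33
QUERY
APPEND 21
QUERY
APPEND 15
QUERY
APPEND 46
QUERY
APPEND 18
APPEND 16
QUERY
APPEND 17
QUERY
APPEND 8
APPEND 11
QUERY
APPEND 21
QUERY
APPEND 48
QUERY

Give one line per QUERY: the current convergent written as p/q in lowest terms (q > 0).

33/1
694/21
10443/316
481072/14557
139196896/4212029
2375016971/71866835
212907676275/6442480634
4490200534439/135871240023
215742533329347/6528262001738

APPEND 33: p_0 = 33·1 + 0 = 33, q_0 = 33·0 + 1 = 1 → 33/1
APPEND 21: p_1 = 21·33 + 1 = 694, q_1 = 21·1 + 0 = 21 → 694/21
APPEND 15: p_2 = 15·694 + 33 = 10443, q_2 = 15·21 + 1 = 316 → 10443/316
APPEND 46: p_3 = 46·10443 + 694 = 481072, q_3 = 46·316 + 21 = 14557 → 481072/14557
APPEND 18: p_4 = 18·481072 + 10443 = 8669739, q_4 = 18·14557 + 316 = 262342 → 8669739/262342
APPEND 16: p_5 = 16·8669739 + 481072 = 139196896, q_5 = 16·262342 + 14557 = 4212029 → 139196896/4212029
APPEND 17: p_6 = 17·139196896 + 8669739 = 2375016971, q_6 = 17·4212029 + 262342 = 71866835 → 2375016971/71866835
APPEND 8: p_7 = 8·2375016971 + 139196896 = 19139332664, q_7 = 8·71866835 + 4212029 = 579146709 → 19139332664/579146709
APPEND 11: p_8 = 11·19139332664 + 2375016971 = 212907676275, q_8 = 11·579146709 + 71866835 = 6442480634 → 212907676275/6442480634
APPEND 21: p_9 = 21·212907676275 + 19139332664 = 4490200534439, q_9 = 21·6442480634 + 579146709 = 135871240023 → 4490200534439/135871240023
APPEND 48: p_10 = 48·4490200534439 + 212907676275 = 215742533329347, q_10 = 48·135871240023 + 6442480634 = 6528262001738 → 215742533329347/6528262001738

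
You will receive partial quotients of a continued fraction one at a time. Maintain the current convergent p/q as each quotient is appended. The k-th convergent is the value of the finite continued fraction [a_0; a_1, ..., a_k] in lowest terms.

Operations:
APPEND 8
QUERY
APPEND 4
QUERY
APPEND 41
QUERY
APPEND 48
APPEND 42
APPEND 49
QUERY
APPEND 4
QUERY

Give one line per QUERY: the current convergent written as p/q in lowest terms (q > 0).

APPEND 8: p_0 = 8·1 + 0 = 8, q_0 = 8·0 + 1 = 1 → 8/1
APPEND 4: p_1 = 4·8 + 1 = 33, q_1 = 4·1 + 0 = 4 → 33/4
APPEND 41: p_2 = 41·33 + 8 = 1361, q_2 = 41·4 + 1 = 165 → 1361/165
APPEND 48: p_3 = 48·1361 + 33 = 65361, q_3 = 48·165 + 4 = 7924 → 65361/7924
APPEND 42: p_4 = 42·65361 + 1361 = 2746523, q_4 = 42·7924 + 165 = 332973 → 2746523/332973
APPEND 49: p_5 = 49·2746523 + 65361 = 134644988, q_5 = 49·332973 + 7924 = 16323601 → 134644988/16323601
APPEND 4: p_6 = 4·134644988 + 2746523 = 541326475, q_6 = 4·16323601 + 332973 = 65627377 → 541326475/65627377

8/1
33/4
1361/165
134644988/16323601
541326475/65627377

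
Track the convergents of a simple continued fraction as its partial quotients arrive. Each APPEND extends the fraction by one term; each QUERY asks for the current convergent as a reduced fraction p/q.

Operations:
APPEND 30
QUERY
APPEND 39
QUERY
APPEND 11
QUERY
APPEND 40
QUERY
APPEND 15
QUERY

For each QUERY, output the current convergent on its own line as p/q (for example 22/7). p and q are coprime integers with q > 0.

30/1
1171/39
12911/430
517611/17239
7777076/259015

APPEND 30: p_0 = 30·1 + 0 = 30, q_0 = 30·0 + 1 = 1 → 30/1
APPEND 39: p_1 = 39·30 + 1 = 1171, q_1 = 39·1 + 0 = 39 → 1171/39
APPEND 11: p_2 = 11·1171 + 30 = 12911, q_2 = 11·39 + 1 = 430 → 12911/430
APPEND 40: p_3 = 40·12911 + 1171 = 517611, q_3 = 40·430 + 39 = 17239 → 517611/17239
APPEND 15: p_4 = 15·517611 + 12911 = 7777076, q_4 = 15·17239 + 430 = 259015 → 7777076/259015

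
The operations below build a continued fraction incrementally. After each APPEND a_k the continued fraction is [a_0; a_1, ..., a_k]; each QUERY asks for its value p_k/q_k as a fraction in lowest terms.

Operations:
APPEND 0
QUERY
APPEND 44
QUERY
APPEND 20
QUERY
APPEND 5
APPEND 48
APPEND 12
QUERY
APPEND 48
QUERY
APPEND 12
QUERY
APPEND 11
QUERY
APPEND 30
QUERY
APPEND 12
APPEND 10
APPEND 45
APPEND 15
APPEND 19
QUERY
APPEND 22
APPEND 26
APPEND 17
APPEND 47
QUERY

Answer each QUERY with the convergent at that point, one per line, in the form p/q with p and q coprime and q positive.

0/1
1/44
20/881
58517/2577645
2813684/123941393
33822725/1489874361
374863659/16512559364
11279732495/496866655281
17678656557432479/778736105439262345
8141505382226728425601/358629298169296169716262

APPEND 0: p_0 = 0·1 + 0 = 0, q_0 = 0·0 + 1 = 1 → 0/1
APPEND 44: p_1 = 44·0 + 1 = 1, q_1 = 44·1 + 0 = 44 → 1/44
APPEND 20: p_2 = 20·1 + 0 = 20, q_2 = 20·44 + 1 = 881 → 20/881
APPEND 5: p_3 = 5·20 + 1 = 101, q_3 = 5·881 + 44 = 4449 → 101/4449
APPEND 48: p_4 = 48·101 + 20 = 4868, q_4 = 48·4449 + 881 = 214433 → 4868/214433
APPEND 12: p_5 = 12·4868 + 101 = 58517, q_5 = 12·214433 + 4449 = 2577645 → 58517/2577645
APPEND 48: p_6 = 48·58517 + 4868 = 2813684, q_6 = 48·2577645 + 214433 = 123941393 → 2813684/123941393
APPEND 12: p_7 = 12·2813684 + 58517 = 33822725, q_7 = 12·123941393 + 2577645 = 1489874361 → 33822725/1489874361
APPEND 11: p_8 = 11·33822725 + 2813684 = 374863659, q_8 = 11·1489874361 + 123941393 = 16512559364 → 374863659/16512559364
APPEND 30: p_9 = 30·374863659 + 33822725 = 11279732495, q_9 = 30·16512559364 + 1489874361 = 496866655281 → 11279732495/496866655281
APPEND 12: p_10 = 12·11279732495 + 374863659 = 135731653599, q_10 = 12·496866655281 + 16512559364 = 5978912422736 → 135731653599/5978912422736
APPEND 10: p_11 = 10·135731653599 + 11279732495 = 1368596268485, q_11 = 10·5978912422736 + 496866655281 = 60285990882641 → 1368596268485/60285990882641
APPEND 45: p_12 = 45·1368596268485 + 135731653599 = 61722563735424, q_12 = 45·60285990882641 + 5978912422736 = 2718848502141581 → 61722563735424/2718848502141581
APPEND 15: p_13 = 15·61722563735424 + 1368596268485 = 927207052299845, q_13 = 15·2718848502141581 + 60285990882641 = 40843013523006356 → 927207052299845/40843013523006356
APPEND 19: p_14 = 19·927207052299845 + 61722563735424 = 17678656557432479, q_14 = 19·40843013523006356 + 2718848502141581 = 778736105439262345 → 17678656557432479/778736105439262345
APPEND 22: p_15 = 22·17678656557432479 + 927207052299845 = 389857651315814383, q_15 = 22·778736105439262345 + 40843013523006356 = 17173037333186777946 → 389857651315814383/17173037333186777946
APPEND 26: p_16 = 26·389857651315814383 + 17678656557432479 = 10153977590768606437, q_16 = 26·17173037333186777946 + 778736105439262345 = 447277706768295488941 → 10153977590768606437/447277706768295488941
APPEND 17: p_17 = 17·10153977590768606437 + 389857651315814383 = 173007476694382123812, q_17 = 17·447277706768295488941 + 17173037333186777946 = 7620894052394210089943 → 173007476694382123812/7620894052394210089943
APPEND 47: p_18 = 47·173007476694382123812 + 10153977590768606437 = 8141505382226728425601, q_18 = 47·7620894052394210089943 + 447277706768295488941 = 358629298169296169716262 → 8141505382226728425601/358629298169296169716262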